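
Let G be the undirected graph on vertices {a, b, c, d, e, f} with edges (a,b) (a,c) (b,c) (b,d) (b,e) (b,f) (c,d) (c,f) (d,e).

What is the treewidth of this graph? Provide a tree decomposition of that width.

Treewidth 2.
One such decomposition:
Bags: B1 = {b, c, f}  B2 = {b, c, d}  B3 = {a, b, c}  B4 = {b, d, e}
Tree: B1–B2, B2–B3, B2–B4

Every bag has size at most 3, so the width is 3 − 1 = 2 and tw(G) ≤ 2. For the lower bound, the 3 vertices {b, d, e} are pairwise adjacent, and any tree decomposition puts a clique entirely inside one bag — forcing width ≥ 2. Combining the bounds, tw(G) = 2.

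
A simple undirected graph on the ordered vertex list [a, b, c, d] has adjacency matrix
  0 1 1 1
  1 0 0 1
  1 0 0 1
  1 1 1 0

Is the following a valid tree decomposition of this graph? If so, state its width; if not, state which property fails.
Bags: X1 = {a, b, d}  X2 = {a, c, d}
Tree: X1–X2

Yes; width 2.

Checking the three conditions: (i) the bags cover all of {a, b, c, d}; (ii) for each edge, some bag contains both endpoints; (iii) the bags containing any fixed vertex form a subtree. All hold, so the decomposition is valid with width 3 − 1 = 2.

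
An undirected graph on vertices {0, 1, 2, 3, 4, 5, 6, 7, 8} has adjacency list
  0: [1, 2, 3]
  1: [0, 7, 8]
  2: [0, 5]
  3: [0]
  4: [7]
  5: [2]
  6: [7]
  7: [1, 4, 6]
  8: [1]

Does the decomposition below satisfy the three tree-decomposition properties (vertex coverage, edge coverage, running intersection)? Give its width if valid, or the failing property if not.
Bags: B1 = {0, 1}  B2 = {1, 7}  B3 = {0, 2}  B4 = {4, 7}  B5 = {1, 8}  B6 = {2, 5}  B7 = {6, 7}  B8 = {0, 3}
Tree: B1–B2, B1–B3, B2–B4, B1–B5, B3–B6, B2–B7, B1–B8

Checking the three conditions: (i) the bags cover all of {0, 1, 2, 3, 4, 5, 6, 7, 8}; (ii) for each edge, some bag contains both endpoints; (iii) the bags containing any fixed vertex form a subtree. All hold, so the decomposition is valid with width 2 − 1 = 1.

Yes; width 1.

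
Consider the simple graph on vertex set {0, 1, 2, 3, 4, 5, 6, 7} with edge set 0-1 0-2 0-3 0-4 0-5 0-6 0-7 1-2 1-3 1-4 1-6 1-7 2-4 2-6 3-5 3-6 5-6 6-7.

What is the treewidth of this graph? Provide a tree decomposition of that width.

Treewidth 3.
Bags: B1 = {0, 1, 3, 6}  B2 = {0, 1, 2, 6}  B3 = {0, 3, 5, 6}  B4 = {0, 1, 6, 7}  B5 = {0, 1, 2, 4}
Tree: B1–B2, B1–B3, B1–B4, B2–B5

The largest bag has 4 vertices, giving width 3; this decomposition certifies tw(G) ≤ 3. Conversely, {0, 1, 2, 4} is a clique of size 4, and the vertices of any clique must share a bag in every tree decomposition; so some bag has ≥ 4 vertices and tw(G) ≥ 3. Combining the bounds, tw(G) = 3.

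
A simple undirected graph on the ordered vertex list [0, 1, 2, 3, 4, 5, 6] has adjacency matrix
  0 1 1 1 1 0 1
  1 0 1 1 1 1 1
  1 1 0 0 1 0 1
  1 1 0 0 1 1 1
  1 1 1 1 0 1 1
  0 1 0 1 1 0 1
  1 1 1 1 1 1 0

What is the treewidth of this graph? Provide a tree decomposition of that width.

Every bag has size at most 5, so the width is 5 − 1 = 4 and tw(G) ≤ 4. For the lower bound, the 5 vertices {0, 1, 2, 4, 6} are pairwise adjacent, and any tree decomposition puts a clique entirely inside one bag — forcing width ≥ 4. The upper and lower bounds meet at 4, so that is the treewidth.

Treewidth 4.
Bags: B1 = {0, 1, 3, 4, 6}  B2 = {0, 1, 2, 4, 6}  B3 = {1, 3, 4, 5, 6}
Tree: B1–B2, B1–B3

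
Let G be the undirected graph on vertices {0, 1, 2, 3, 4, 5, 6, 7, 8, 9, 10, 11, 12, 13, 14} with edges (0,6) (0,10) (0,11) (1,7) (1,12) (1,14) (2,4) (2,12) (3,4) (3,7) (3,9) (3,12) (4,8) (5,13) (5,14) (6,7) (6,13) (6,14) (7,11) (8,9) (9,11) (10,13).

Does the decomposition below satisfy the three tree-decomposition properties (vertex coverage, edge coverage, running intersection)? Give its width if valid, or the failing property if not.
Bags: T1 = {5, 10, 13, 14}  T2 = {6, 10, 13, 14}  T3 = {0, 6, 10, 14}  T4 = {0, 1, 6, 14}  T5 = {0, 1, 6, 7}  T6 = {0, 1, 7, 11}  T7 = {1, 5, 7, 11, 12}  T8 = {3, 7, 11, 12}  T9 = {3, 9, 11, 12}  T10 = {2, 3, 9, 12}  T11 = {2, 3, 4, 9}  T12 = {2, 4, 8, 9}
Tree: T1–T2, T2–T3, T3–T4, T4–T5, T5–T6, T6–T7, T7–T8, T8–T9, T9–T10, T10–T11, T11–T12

A tree decomposition must satisfy three properties: every vertex lies in some bag; for every edge, both endpoints lie together in some bag; and for every vertex, the bags containing it form a connected subtree. Here bags containing vertex 5 are not connected in the tree, so the decomposition is invalid.

No — bags containing vertex 5 are not connected in the tree.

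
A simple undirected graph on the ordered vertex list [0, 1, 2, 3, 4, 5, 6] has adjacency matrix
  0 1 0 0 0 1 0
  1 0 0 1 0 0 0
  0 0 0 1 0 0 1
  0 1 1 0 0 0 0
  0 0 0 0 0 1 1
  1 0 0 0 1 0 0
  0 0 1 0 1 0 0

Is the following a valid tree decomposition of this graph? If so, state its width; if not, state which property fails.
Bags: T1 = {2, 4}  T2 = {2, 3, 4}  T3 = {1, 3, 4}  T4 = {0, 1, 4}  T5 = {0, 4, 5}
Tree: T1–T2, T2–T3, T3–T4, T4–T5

A tree decomposition must satisfy three properties: every vertex lies in some bag; for every edge, both endpoints lie together in some bag; and for every vertex, the bags containing it form a connected subtree. Here vertex 6 appears in no bag, so the decomposition is invalid.

No — vertex 6 appears in no bag.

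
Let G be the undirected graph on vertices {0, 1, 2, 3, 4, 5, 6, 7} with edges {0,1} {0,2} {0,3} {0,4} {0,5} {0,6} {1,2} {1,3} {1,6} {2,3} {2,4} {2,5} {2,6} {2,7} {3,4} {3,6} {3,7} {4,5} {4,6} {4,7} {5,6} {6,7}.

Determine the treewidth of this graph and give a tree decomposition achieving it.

Treewidth 4.
One such decomposition:
Bags: B1 = {0, 2, 3, 4, 6}  B2 = {0, 1, 2, 3, 6}  B3 = {0, 2, 4, 5, 6}  B4 = {2, 3, 4, 6, 7}
Tree: B1–B2, B1–B3, B1–B4

Each bag holds 5 vertices, so the decomposition has width 4, which upper-bounds the treewidth. For the lower bound, the 5 vertices {0, 1, 2, 3, 6} are pairwise adjacent, and any tree decomposition puts a clique entirely inside one bag — forcing width ≥ 4. The upper and lower bounds meet at 4, so that is the treewidth.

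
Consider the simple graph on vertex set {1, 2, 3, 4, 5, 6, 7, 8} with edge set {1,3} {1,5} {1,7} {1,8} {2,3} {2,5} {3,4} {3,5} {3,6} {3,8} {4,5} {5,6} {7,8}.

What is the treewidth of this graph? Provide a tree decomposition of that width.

The largest bag has 3 vertices, giving width 2; this decomposition certifies tw(G) ≤ 2. On the other hand G contains the 3-clique {1, 3, 8}. A clique must lie in a single bag of any decomposition, so no decomposition can have width below 2. Combining the bounds, tw(G) = 2.

Treewidth 2.
One such decomposition:
Bags: B1 = {3, 4, 5}  B2 = {3, 5, 6}  B3 = {2, 3, 5}  B4 = {1, 3, 5}  B5 = {1, 3, 8}  B6 = {1, 7, 8}
Tree: B1–B2, B2–B3, B2–B4, B4–B5, B5–B6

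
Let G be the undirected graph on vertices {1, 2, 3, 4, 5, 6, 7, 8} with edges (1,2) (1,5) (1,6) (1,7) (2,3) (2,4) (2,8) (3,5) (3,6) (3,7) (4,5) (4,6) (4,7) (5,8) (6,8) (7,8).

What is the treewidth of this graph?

4

A width-4 tree decomposition is:
Bags: B1 = {1, 2, 5, 6, 7}  B2 = {2, 3, 5, 6, 7}  B3 = {2, 5, 6, 7, 8}  B4 = {2, 4, 5, 6, 7}
Tree: B1–B2, B2–B3, B3–B4
Every bag has size at most 5, so the width is 5 − 1 = 4 and tw(G) ≤ 4. For the lower bound: the 5 vertex sets {1,7}, {3,5}, {6,8}, {2}, {4} are disjoint, each induces a connected subgraph, and every pair is joined by at least one edge of G. Contracting each set to a single vertex therefore yields K_{5} as a minor, and since treewidth is minor-monotone, tw(G) ≥ tw(K_{5}) = 4. Combining the bounds, tw(G) = 4.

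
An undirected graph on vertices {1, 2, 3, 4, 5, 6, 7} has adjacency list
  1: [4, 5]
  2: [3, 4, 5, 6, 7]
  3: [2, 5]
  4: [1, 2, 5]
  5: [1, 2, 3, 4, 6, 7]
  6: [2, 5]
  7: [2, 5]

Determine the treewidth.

A width-2 tree decomposition is:
Bags: B1 = {2, 4, 5}  B2 = {1, 4, 5}  B3 = {2, 5, 6}  B4 = {2, 3, 5}  B5 = {2, 5, 7}
Tree: B1–B2, B1–B3, B3–B4, B3–B5
The largest bag has 3 vertices, giving width 2; this decomposition certifies tw(G) ≤ 2. On the other hand G contains the 3-clique {1, 4, 5}. A clique must lie in a single bag of any decomposition, so no decomposition can have width below 2. Combining the bounds, tw(G) = 2.

2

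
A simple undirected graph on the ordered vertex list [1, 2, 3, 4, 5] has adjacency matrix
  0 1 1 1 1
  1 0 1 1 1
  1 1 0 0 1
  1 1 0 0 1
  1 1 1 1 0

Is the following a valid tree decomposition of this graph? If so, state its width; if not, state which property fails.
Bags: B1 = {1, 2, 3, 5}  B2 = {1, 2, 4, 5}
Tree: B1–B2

Yes; width 3.

Checking the three conditions: (i) the bags cover all of {1, 2, 3, 4, 5}; (ii) for each edge, some bag contains both endpoints; (iii) the bags containing any fixed vertex form a subtree. All hold, so the decomposition is valid with width 4 − 1 = 3.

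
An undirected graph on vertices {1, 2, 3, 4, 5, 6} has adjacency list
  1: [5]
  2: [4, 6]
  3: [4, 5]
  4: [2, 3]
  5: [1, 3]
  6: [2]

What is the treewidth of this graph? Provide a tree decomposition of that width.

The largest bag has 2 vertices, giving width 1; this decomposition certifies tw(G) ≤ 1. G has an edge, so its treewidth is at least 1. The upper and lower bounds meet at 1, so that is the treewidth.

Treewidth 1.
One optimal decomposition is:
Bags: B1 = {1, 5}  B2 = {3, 5}  B3 = {3, 4}  B4 = {2, 4}  B5 = {2, 6}
Tree: B1–B2, B2–B3, B3–B4, B4–B5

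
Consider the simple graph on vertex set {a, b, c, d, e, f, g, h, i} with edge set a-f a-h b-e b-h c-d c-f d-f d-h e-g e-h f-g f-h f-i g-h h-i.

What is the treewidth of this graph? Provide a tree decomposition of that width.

Every bag has size at most 3, so the width is 3 − 1 = 2 and tw(G) ≤ 2. Conversely, {e, g, h} is a clique of size 3, and the vertices of any clique must share a bag in every tree decomposition; so some bag has ≥ 3 vertices and tw(G) ≥ 2. The upper and lower bounds meet at 2, so that is the treewidth.

Treewidth 2.
One optimal decomposition is:
Bags: B1 = {d, f, h}  B2 = {a, f, h}  B3 = {f, g, h}  B4 = {c, d, f}  B5 = {e, g, h}  B6 = {f, h, i}  B7 = {b, e, h}
Tree: B1–B2, B1–B3, B1–B4, B3–B5, B2–B6, B5–B7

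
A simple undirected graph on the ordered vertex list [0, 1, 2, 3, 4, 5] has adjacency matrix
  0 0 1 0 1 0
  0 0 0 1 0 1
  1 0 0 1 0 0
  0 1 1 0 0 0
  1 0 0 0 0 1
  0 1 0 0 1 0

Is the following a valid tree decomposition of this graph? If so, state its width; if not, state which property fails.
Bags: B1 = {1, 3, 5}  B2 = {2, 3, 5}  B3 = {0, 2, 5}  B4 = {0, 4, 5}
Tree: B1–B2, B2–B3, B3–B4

Checking the three conditions: (i) the bags cover all of {0, 1, 2, 3, 4, 5}; (ii) for each edge, some bag contains both endpoints; (iii) the bags containing any fixed vertex form a subtree. All hold, so the decomposition is valid with width 3 − 1 = 2.

Yes; width 2.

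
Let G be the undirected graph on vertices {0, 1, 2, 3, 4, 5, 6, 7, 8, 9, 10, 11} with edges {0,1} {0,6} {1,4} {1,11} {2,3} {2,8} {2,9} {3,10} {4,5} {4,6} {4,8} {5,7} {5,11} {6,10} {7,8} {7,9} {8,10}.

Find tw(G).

A width-3 tree decomposition is:
Bags: B1 = {0, 1, 6, 11}  B2 = {1, 4, 6, 11}  B3 = {4, 5, 6, 11}  B4 = {4, 5, 6, 10}  B5 = {4, 5, 8, 10}  B6 = {5, 7, 8, 10}  B7 = {3, 7, 8, 10}  B8 = {2, 3, 7, 8}  B9 = {2, 3, 7, 9}
Tree: B1–B2, B2–B3, B3–B4, B4–B5, B5–B6, B6–B7, B7–B8, B8–B9
The largest bag has 4 vertices, giving width 3; this decomposition certifies tw(G) ≤ 3. For the lower bound: the 4 vertex sets {0,1,11}, {6}, {4}, {5,7,8,10} are disjoint, each induces a connected subgraph, and every pair is joined by at least one edge of G. Contracting each set to a single vertex therefore yields K_{4} as a minor, and since treewidth is minor-monotone, tw(G) ≥ tw(K_{4}) = 3. Therefore the treewidth is 3.

3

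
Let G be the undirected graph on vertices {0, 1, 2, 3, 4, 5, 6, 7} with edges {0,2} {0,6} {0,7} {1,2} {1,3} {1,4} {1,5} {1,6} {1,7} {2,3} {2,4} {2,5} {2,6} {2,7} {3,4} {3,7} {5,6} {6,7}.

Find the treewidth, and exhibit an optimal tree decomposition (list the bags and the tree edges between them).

Treewidth 3.
One optimal decomposition is:
Bags: B1 = {1, 2, 3, 4}  B2 = {1, 2, 3, 7}  B3 = {1, 2, 6, 7}  B4 = {1, 2, 5, 6}  B5 = {0, 2, 6, 7}
Tree: B1–B2, B2–B3, B3–B4, B3–B5

Each bag holds 4 vertices, so the decomposition has width 3, which upper-bounds the treewidth. For the lower bound, the 4 vertices {0, 2, 6, 7} are pairwise adjacent, and any tree decomposition puts a clique entirely inside one bag — forcing width ≥ 3. Hence tw(G) = 3 exactly.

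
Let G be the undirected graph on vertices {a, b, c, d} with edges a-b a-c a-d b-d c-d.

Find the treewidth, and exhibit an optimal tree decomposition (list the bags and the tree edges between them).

Treewidth 2.
One optimal decomposition is:
Bags: B1 = {a, b, d}  B2 = {a, c, d}
Tree: B1–B2

The largest bag has 3 vertices, giving width 2; this decomposition certifies tw(G) ≤ 2. For the lower bound, the 3 vertices {a, c, d} are pairwise adjacent, and any tree decomposition puts a clique entirely inside one bag — forcing width ≥ 2. Therefore the treewidth is 2.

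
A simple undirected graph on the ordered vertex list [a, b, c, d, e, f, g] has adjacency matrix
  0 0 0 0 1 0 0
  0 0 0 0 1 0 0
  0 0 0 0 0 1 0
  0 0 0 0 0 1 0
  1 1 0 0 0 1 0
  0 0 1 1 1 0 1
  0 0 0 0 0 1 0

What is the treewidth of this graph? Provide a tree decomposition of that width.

Treewidth 1.
One optimal decomposition is:
Bags: B1 = {f, g}  B2 = {c, f}  B3 = {e, f}  B4 = {b, e}  B5 = {a, e}  B6 = {d, f}
Tree: B1–B2, B2–B3, B3–B4, B3–B5, B2–B6

Every bag has size at most 2, so the width is 2 − 1 = 1 and tw(G) ≤ 1. Since G has at least one edge (e.g. f–g), it is not an edgeless graph, so tw(G) ≥ 1. Therefore the treewidth is 1.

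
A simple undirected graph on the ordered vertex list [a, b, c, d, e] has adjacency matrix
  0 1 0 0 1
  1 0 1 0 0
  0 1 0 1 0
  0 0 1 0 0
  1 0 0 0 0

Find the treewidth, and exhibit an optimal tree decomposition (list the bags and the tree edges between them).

Treewidth 1.
Bags: B1 = {a, e}  B2 = {a, b}  B3 = {b, c}  B4 = {c, d}
Tree: B1–B2, B2–B3, B3–B4

Each bag holds 2 vertices, so the decomposition has width 1, which upper-bounds the treewidth. Since G has at least one edge (e.g. e–a), it is not an edgeless graph, so tw(G) ≥ 1. Hence tw(G) = 1 exactly.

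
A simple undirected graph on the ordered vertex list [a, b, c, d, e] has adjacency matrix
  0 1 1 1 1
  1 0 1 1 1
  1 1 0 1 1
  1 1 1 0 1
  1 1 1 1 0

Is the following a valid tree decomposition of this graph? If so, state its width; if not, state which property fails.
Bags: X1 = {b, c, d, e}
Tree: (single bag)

No — vertex a appears in no bag.

A tree decomposition must satisfy three properties: every vertex lies in some bag; for every edge, both endpoints lie together in some bag; and for every vertex, the bags containing it form a connected subtree. Here vertex a appears in no bag, so the decomposition is invalid.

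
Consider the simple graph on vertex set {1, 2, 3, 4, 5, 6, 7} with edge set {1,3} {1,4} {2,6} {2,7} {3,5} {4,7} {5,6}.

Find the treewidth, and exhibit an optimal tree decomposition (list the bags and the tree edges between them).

Treewidth 2.
Bags: B1 = {1, 4, 7}  B2 = {1, 3, 7}  B3 = {3, 5, 7}  B4 = {5, 6, 7}  B5 = {2, 6, 7}
Tree: B1–B2, B2–B3, B3–B4, B4–B5

Each bag holds 3 vertices, so the decomposition has width 2, which upper-bounds the treewidth. For the lower bound, G contains the cycle 7–4–1–3–5–6–2–7, so G is not a forest; only forests have treewidth ≤ 1, hence tw(G) ≥ 2. Hence tw(G) = 2 exactly.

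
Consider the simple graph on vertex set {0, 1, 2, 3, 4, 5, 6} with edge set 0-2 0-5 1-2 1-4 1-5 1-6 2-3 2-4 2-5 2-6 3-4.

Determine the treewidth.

2

A width-2 tree decomposition is:
Bags: B1 = {1, 2, 5}  B2 = {1, 2, 4}  B3 = {0, 2, 5}  B4 = {2, 3, 4}  B5 = {1, 2, 6}
Tree: B1–B2, B1–B3, B2–B4, B2–B5
Each bag holds 3 vertices, so the decomposition has width 2, which upper-bounds the treewidth. On the other hand G contains the 3-clique {0, 2, 5}. A clique must lie in a single bag of any decomposition, so no decomposition can have width below 2. The upper and lower bounds meet at 2, so that is the treewidth.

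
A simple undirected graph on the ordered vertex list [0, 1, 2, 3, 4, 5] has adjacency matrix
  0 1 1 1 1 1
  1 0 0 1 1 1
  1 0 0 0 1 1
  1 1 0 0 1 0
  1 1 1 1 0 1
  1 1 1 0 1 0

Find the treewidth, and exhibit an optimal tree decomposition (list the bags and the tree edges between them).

Every bag has size at most 4, so the width is 4 − 1 = 3 and tw(G) ≤ 3. For the lower bound, the 4 vertices {0, 1, 3, 4} are pairwise adjacent, and any tree decomposition puts a clique entirely inside one bag — forcing width ≥ 3. The upper and lower bounds meet at 3, so that is the treewidth.

Treewidth 3.
One such decomposition:
Bags: B1 = {0, 1, 4, 5}  B2 = {0, 2, 4, 5}  B3 = {0, 1, 3, 4}
Tree: B1–B2, B1–B3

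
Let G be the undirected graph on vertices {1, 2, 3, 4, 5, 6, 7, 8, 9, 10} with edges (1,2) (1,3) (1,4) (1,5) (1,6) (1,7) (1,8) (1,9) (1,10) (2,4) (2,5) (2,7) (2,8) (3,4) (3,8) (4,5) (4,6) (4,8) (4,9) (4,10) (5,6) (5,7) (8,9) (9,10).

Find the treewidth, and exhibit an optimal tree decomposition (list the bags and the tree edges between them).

Treewidth 3.
One such decomposition:
Bags: B1 = {1, 2, 4, 5}  B2 = {1, 2, 5, 7}  B3 = {1, 2, 4, 8}  B4 = {1, 3, 4, 8}  B5 = {1, 4, 5, 6}  B6 = {1, 4, 8, 9}  B7 = {1, 4, 9, 10}
Tree: B1–B2, B1–B3, B3–B4, B1–B5, B3–B6, B6–B7

Each bag holds 4 vertices, so the decomposition has width 3, which upper-bounds the treewidth. On the other hand G contains the 4-clique {1, 4, 8, 9}. A clique must lie in a single bag of any decomposition, so no decomposition can have width below 3. The upper and lower bounds meet at 3, so that is the treewidth.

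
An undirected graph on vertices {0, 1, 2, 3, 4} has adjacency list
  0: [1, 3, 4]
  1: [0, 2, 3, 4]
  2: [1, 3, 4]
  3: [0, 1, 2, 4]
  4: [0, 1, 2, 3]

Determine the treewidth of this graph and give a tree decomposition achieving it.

Treewidth 3.
One such decomposition:
Bags: B1 = {0, 1, 3, 4}  B2 = {1, 2, 3, 4}
Tree: B1–B2

Every bag has size at most 4, so the width is 4 − 1 = 3 and tw(G) ≤ 3. Conversely, {0, 1, 3, 4} is a clique of size 4, and the vertices of any clique must share a bag in every tree decomposition; so some bag has ≥ 4 vertices and tw(G) ≥ 3. Combining the bounds, tw(G) = 3.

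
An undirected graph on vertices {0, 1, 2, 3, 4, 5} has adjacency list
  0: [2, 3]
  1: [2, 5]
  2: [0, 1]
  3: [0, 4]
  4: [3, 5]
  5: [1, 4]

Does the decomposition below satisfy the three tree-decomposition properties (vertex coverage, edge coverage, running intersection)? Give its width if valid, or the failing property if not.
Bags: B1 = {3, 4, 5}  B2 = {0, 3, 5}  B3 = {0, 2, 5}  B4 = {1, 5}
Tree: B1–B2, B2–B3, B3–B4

No — edge (2,1) lies in no bag.

A tree decomposition must satisfy three properties: every vertex lies in some bag; for every edge, both endpoints lie together in some bag; and for every vertex, the bags containing it form a connected subtree. Here edge (2,1) lies in no bag, so the decomposition is invalid.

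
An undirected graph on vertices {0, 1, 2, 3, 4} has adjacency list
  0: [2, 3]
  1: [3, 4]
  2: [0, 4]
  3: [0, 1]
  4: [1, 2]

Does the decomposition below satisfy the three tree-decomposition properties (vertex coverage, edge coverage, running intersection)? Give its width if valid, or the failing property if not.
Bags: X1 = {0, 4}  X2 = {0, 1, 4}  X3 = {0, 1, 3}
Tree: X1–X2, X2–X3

No — vertex 2 appears in no bag.

A tree decomposition must satisfy three properties: every vertex lies in some bag; for every edge, both endpoints lie together in some bag; and for every vertex, the bags containing it form a connected subtree. Here vertex 2 appears in no bag, so the decomposition is invalid.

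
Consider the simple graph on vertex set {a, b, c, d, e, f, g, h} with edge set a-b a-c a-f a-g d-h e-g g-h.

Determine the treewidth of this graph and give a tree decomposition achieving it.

Treewidth 1.
Bags: B1 = {e, g}  B2 = {a, g}  B3 = {g, h}  B4 = {d, h}  B5 = {a, b}  B6 = {a, c}  B7 = {a, f}
Tree: B1–B2, B2–B3, B3–B4, B2–B5, B5–B6, B5–B7

The largest bag has 2 vertices, giving width 1; this decomposition certifies tw(G) ≤ 1. Any graph with an edge has treewidth ≥ 1, and G has the edge g–e. Hence tw(G) = 1 exactly.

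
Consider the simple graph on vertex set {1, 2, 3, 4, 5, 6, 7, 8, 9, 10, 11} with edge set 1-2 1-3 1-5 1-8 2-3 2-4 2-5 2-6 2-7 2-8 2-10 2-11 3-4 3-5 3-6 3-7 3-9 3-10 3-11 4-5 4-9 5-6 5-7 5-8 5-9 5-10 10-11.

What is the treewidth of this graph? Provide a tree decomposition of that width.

Treewidth 3.
One such decomposition:
Bags: B1 = {2, 3, 5, 10}  B2 = {1, 2, 3, 5}  B3 = {2, 3, 4, 5}  B4 = {2, 3, 5, 7}  B5 = {2, 3, 5, 6}  B6 = {1, 2, 5, 8}  B7 = {2, 3, 10, 11}  B8 = {3, 4, 5, 9}
Tree: B1–B2, B2–B3, B2–B4, B4–B5, B2–B6, B1–B7, B3–B8

Every bag has size at most 4, so the width is 4 − 1 = 3 and tw(G) ≤ 3. For the lower bound, the 4 vertices {3, 4, 5, 9} are pairwise adjacent, and any tree decomposition puts a clique entirely inside one bag — forcing width ≥ 3. Therefore the treewidth is 3.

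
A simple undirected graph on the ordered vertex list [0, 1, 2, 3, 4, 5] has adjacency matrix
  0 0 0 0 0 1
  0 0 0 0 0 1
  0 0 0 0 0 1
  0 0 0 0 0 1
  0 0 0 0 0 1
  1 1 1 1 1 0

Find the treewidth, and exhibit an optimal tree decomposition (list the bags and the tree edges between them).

Treewidth 1.
Bags: B1 = {4, 5}  B2 = {3, 5}  B3 = {2, 5}  B4 = {0, 5}  B5 = {1, 5}
Tree: B1–B2, B1–B3, B2–B4, B4–B5

Each bag holds 2 vertices, so the decomposition has width 1, which upper-bounds the treewidth. Any graph with an edge has treewidth ≥ 1, and G has the edge 4–5. Hence tw(G) = 1 exactly.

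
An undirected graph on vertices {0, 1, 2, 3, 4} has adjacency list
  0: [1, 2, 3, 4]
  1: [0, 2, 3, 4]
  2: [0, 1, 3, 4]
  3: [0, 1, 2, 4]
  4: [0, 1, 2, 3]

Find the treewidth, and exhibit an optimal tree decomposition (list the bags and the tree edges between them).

Treewidth 4.
One optimal decomposition is:
Bags: B1 = {0, 1, 2, 3, 4}
Tree: (single bag)

With just one bag of size 5, the width is 5 − 1 = 4, so tw(G) ≤ 4. On the other hand G contains the 5-clique {0, 1, 2, 3, 4}. A clique must lie in a single bag of any decomposition, so no decomposition can have width below 4. Therefore the treewidth is 4.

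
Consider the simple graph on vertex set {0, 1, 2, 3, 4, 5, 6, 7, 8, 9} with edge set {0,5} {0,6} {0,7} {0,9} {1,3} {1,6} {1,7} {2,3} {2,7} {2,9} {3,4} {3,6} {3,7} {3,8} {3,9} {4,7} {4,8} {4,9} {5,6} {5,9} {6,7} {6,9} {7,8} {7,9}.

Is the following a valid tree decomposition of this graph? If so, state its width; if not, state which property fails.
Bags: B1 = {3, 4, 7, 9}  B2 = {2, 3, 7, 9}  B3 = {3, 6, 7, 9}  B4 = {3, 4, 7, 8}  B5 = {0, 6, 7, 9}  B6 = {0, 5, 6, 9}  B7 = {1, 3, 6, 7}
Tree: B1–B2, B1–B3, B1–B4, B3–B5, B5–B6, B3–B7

Yes; width 3.

Every vertex of G appears in some bag (union = {0, 1, 2, 3, 4, 5, 6, 7, 8, 9}); every edge is covered by a bag; and for each vertex v the set of bags containing v is connected in the bag tree. The decomposition is therefore valid. The largest bag has 4 vertices, so the width is 3.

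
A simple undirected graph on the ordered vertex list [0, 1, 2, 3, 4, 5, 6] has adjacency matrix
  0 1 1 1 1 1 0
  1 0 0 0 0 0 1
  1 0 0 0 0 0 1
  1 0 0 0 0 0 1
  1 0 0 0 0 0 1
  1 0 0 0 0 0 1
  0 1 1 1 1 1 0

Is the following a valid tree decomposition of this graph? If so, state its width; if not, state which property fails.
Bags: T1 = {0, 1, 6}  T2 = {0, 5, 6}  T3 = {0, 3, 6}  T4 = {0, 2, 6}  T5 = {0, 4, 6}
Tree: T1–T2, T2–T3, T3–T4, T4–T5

Yes; width 2.

Every vertex of G appears in some bag (union = {0, 1, 2, 3, 4, 5, 6}); every edge is covered by a bag; and for each vertex v the set of bags containing v is connected in the bag tree. The decomposition is therefore valid. The largest bag has 3 vertices, so the width is 2.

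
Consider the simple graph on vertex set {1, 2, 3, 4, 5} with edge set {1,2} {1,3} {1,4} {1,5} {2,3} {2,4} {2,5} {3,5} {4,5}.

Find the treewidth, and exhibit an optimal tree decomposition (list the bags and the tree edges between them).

The largest bag has 4 vertices, giving width 3; this decomposition certifies tw(G) ≤ 3. Conversely, {1, 2, 3, 5} is a clique of size 4, and the vertices of any clique must share a bag in every tree decomposition; so some bag has ≥ 4 vertices and tw(G) ≥ 3. The upper and lower bounds meet at 3, so that is the treewidth.

Treewidth 3.
One such decomposition:
Bags: B1 = {1, 2, 4, 5}  B2 = {1, 2, 3, 5}
Tree: B1–B2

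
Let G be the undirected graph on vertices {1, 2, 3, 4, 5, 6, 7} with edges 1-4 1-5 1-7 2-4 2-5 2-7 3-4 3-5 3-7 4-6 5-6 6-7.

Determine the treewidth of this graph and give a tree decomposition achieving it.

Each bag holds 4 vertices, so the decomposition has width 3, which upper-bounds the treewidth. For the lower bound: the 4 vertex sets {1,7}, {5,6}, {4}, {3} are disjoint, each induces a connected subgraph, and every pair is joined by at least one edge of G. Contracting each set to a single vertex therefore yields K_{4} as a minor, and since treewidth is minor-monotone, tw(G) ≥ tw(K_{4}) = 3. Hence tw(G) = 3 exactly.

Treewidth 3.
One such decomposition:
Bags: B1 = {1, 4, 5, 7}  B2 = {4, 5, 6, 7}  B3 = {3, 4, 5, 7}  B4 = {2, 4, 5, 7}
Tree: B1–B2, B2–B3, B3–B4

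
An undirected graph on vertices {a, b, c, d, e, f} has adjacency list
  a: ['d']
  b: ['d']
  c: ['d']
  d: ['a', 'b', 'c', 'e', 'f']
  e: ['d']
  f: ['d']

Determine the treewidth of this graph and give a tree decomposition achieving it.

Each bag holds 2 vertices, so the decomposition has width 1, which upper-bounds the treewidth. Any graph with an edge has treewidth ≥ 1, and G has the edge a–d. Therefore the treewidth is 1.

Treewidth 1.
One such decomposition:
Bags: B1 = {a, d}  B2 = {c, d}  B3 = {d, e}  B4 = {b, d}  B5 = {d, f}
Tree: B1–B2, B1–B3, B3–B4, B2–B5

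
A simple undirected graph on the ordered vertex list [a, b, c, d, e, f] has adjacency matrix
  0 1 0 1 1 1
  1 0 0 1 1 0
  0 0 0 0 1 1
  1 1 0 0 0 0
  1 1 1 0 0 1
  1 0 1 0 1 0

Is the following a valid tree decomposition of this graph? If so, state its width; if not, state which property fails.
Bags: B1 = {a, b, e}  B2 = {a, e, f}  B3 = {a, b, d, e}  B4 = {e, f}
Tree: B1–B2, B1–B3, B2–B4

A tree decomposition must satisfy three properties: every vertex lies in some bag; for every edge, both endpoints lie together in some bag; and for every vertex, the bags containing it form a connected subtree. Here vertex c appears in no bag, so the decomposition is invalid.

No — vertex c appears in no bag.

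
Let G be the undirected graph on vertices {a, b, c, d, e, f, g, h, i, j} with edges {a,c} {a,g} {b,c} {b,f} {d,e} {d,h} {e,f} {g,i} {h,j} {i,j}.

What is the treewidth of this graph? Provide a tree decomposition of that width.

The largest bag has 3 vertices, giving width 2; this decomposition certifies tw(G) ≤ 2. For the lower bound, G contains the cycle b–f–e–d–h–j–i–g–a–c–b, so G is not a forest; only forests have treewidth ≤ 1, hence tw(G) ≥ 2. Combining the bounds, tw(G) = 2.

Treewidth 2.
Bags: B1 = {b, e, f}  B2 = {b, d, e}  B3 = {b, d, h}  B4 = {b, h, j}  B5 = {b, i, j}  B6 = {b, g, i}  B7 = {a, b, g}  B8 = {a, b, c}
Tree: B1–B2, B2–B3, B3–B4, B4–B5, B5–B6, B6–B7, B7–B8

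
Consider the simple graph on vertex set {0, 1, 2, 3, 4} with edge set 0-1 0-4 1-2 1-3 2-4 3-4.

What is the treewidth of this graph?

2

A width-2 tree decomposition is:
Bags: B1 = {1, 2, 4}  B2 = {1, 3, 4}  B3 = {0, 1, 4}
Tree: B1–B2, B2–B3
The largest bag has 3 vertices, giving width 2; this decomposition certifies tw(G) ≤ 2. Since 1–2–4–3–1 is a cycle in G, G is not acyclic. Forests are exactly the graphs of treewidth ≤ 1, so tw(G) ≥ 2. The upper and lower bounds meet at 2, so that is the treewidth.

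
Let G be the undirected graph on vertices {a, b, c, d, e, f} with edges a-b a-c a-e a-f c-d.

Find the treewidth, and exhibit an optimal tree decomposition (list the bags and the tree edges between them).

The largest bag has 2 vertices, giving width 1; this decomposition certifies tw(G) ≤ 1. G has an edge, so its treewidth is at least 1. Therefore the treewidth is 1.

Treewidth 1.
One such decomposition:
Bags: B1 = {a, e}  B2 = {a, c}  B3 = {a, f}  B4 = {a, b}  B5 = {c, d}
Tree: B1–B2, B1–B3, B1–B4, B2–B5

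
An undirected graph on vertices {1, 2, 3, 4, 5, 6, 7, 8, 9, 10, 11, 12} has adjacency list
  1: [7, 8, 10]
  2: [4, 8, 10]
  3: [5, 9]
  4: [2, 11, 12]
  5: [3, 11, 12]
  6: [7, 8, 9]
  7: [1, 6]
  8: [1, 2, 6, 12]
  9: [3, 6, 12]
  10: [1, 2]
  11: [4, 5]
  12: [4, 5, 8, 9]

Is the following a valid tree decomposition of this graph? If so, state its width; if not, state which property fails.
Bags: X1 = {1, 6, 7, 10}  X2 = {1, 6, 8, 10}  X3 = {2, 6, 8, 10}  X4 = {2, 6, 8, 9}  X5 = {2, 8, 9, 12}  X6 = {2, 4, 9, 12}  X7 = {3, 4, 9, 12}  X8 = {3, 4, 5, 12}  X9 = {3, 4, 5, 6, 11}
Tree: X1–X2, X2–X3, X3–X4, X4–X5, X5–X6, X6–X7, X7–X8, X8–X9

No — bags containing vertex 6 are not connected in the tree.

A tree decomposition must satisfy three properties: every vertex lies in some bag; for every edge, both endpoints lie together in some bag; and for every vertex, the bags containing it form a connected subtree. Here bags containing vertex 6 are not connected in the tree, so the decomposition is invalid.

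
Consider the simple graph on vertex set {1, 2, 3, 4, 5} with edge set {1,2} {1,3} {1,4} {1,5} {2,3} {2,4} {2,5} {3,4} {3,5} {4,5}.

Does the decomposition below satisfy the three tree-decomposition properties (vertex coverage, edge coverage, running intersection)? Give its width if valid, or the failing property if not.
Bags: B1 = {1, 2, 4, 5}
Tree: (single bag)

No — vertex 3 appears in no bag.

A tree decomposition must satisfy three properties: every vertex lies in some bag; for every edge, both endpoints lie together in some bag; and for every vertex, the bags containing it form a connected subtree. Here vertex 3 appears in no bag, so the decomposition is invalid.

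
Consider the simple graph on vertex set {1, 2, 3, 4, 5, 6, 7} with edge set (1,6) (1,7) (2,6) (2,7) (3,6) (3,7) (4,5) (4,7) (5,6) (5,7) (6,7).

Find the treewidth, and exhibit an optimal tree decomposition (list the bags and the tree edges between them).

The largest bag has 3 vertices, giving width 2; this decomposition certifies tw(G) ≤ 2. For the lower bound, the 3 vertices {4, 5, 7} are pairwise adjacent, and any tree decomposition puts a clique entirely inside one bag — forcing width ≥ 2. The upper and lower bounds meet at 2, so that is the treewidth.

Treewidth 2.
Bags: B1 = {2, 6, 7}  B2 = {1, 6, 7}  B3 = {3, 6, 7}  B4 = {5, 6, 7}  B5 = {4, 5, 7}
Tree: B1–B2, B1–B3, B2–B4, B4–B5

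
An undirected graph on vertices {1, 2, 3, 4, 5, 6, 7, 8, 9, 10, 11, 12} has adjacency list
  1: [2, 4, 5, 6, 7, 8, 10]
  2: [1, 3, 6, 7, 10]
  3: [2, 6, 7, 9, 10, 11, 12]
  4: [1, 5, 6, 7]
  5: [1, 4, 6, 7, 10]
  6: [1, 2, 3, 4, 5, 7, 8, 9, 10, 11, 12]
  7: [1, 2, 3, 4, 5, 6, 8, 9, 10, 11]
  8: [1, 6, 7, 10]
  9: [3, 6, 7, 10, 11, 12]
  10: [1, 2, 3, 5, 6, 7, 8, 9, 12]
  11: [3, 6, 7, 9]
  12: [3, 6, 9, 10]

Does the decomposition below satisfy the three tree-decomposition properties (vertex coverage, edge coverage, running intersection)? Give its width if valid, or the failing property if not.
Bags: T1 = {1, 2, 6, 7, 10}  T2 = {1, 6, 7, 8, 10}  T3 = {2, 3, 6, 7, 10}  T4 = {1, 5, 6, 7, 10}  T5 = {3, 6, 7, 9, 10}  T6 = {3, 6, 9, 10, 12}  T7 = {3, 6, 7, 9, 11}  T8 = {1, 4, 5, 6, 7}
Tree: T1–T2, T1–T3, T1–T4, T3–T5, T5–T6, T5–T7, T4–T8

Yes; width 4.

Every vertex of G appears in some bag (union = {1, 2, 3, 4, 5, 6, 7, 8, 9, 10, 11, 12}); every edge is covered by a bag; and for each vertex v the set of bags containing v is connected in the bag tree. The decomposition is therefore valid. The largest bag has 5 vertices, so the width is 4.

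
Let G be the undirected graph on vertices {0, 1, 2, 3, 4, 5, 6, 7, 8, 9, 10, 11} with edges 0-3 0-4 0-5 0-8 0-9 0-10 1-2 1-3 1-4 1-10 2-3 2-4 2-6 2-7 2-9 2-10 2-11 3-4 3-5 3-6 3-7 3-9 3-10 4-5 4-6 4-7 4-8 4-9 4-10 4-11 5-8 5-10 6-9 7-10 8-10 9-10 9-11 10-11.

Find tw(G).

4

A width-4 tree decomposition is:
Bags: B1 = {0, 3, 4, 9, 10}  B2 = {2, 3, 4, 9, 10}  B3 = {0, 3, 4, 5, 10}  B4 = {0, 4, 5, 8, 10}  B5 = {2, 3, 4, 6, 9}  B6 = {2, 3, 4, 7, 10}  B7 = {1, 2, 3, 4, 10}  B8 = {2, 4, 9, 10, 11}
Tree: B1–B2, B1–B3, B3–B4, B2–B5, B2–B6, B6–B7, B2–B8
Every bag has size at most 5, so the width is 5 − 1 = 4 and tw(G) ≤ 4. On the other hand G contains the 5-clique {0, 4, 5, 8, 10}. A clique must lie in a single bag of any decomposition, so no decomposition can have width below 4. Combining the bounds, tw(G) = 4.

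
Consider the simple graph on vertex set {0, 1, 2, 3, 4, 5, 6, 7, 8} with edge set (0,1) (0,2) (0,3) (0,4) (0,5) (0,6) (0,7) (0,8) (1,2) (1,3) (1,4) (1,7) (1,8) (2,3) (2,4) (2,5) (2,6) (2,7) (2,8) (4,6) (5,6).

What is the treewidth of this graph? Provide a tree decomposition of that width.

Treewidth 3.
One optimal decomposition is:
Bags: B1 = {0, 2, 4, 6}  B2 = {0, 1, 2, 4}  B3 = {0, 1, 2, 7}  B4 = {0, 1, 2, 8}  B5 = {0, 1, 2, 3}  B6 = {0, 2, 5, 6}
Tree: B1–B2, B2–B3, B3–B4, B3–B5, B1–B6

Every bag has size at most 4, so the width is 4 − 1 = 3 and tw(G) ≤ 3. For the lower bound, the 4 vertices {0, 1, 2, 8} are pairwise adjacent, and any tree decomposition puts a clique entirely inside one bag — forcing width ≥ 3. Hence tw(G) = 3 exactly.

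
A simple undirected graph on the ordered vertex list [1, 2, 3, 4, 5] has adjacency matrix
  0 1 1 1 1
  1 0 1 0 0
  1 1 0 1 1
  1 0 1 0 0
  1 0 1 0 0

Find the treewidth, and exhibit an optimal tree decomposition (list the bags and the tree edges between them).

Each bag holds 3 vertices, so the decomposition has width 2, which upper-bounds the treewidth. Conversely, {1, 2, 3} is a clique of size 3, and the vertices of any clique must share a bag in every tree decomposition; so some bag has ≥ 3 vertices and tw(G) ≥ 2. Therefore the treewidth is 2.

Treewidth 2.
One optimal decomposition is:
Bags: B1 = {1, 2, 3}  B2 = {1, 3, 4}  B3 = {1, 3, 5}
Tree: B1–B2, B2–B3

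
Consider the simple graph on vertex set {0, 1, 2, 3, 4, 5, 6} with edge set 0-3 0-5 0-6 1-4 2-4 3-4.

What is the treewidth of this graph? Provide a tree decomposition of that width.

Every bag has size at most 2, so the width is 2 − 1 = 1 and tw(G) ≤ 1. Since G has at least one edge (e.g. 3–4), it is not an edgeless graph, so tw(G) ≥ 1. Hence tw(G) = 1 exactly.

Treewidth 1.
One optimal decomposition is:
Bags: B1 = {3, 4}  B2 = {0, 3}  B3 = {0, 6}  B4 = {0, 5}  B5 = {2, 4}  B6 = {1, 4}
Tree: B1–B2, B2–B3, B2–B4, B1–B5, B5–B6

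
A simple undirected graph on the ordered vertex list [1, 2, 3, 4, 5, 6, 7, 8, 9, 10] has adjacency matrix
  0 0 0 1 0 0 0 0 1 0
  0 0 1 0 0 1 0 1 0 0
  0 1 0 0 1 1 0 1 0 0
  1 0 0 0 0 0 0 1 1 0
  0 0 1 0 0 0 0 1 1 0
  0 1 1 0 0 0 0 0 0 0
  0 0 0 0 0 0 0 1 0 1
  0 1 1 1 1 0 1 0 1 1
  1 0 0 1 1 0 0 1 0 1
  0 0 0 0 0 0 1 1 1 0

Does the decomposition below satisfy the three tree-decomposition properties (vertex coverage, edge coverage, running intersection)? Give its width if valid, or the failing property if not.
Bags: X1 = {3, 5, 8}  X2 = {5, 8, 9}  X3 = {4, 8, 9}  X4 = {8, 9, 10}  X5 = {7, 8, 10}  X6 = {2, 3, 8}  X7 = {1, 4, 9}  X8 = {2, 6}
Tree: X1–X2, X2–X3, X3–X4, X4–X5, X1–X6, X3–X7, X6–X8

No — edge (3,6) lies in no bag.

A tree decomposition must satisfy three properties: every vertex lies in some bag; for every edge, both endpoints lie together in some bag; and for every vertex, the bags containing it form a connected subtree. Here edge (3,6) lies in no bag, so the decomposition is invalid.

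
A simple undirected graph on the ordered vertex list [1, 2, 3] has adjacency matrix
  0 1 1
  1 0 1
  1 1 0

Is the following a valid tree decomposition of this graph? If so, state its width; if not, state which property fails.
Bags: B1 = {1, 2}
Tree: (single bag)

A tree decomposition must satisfy three properties: every vertex lies in some bag; for every edge, both endpoints lie together in some bag; and for every vertex, the bags containing it form a connected subtree. Here vertex 3 appears in no bag, so the decomposition is invalid.

No — vertex 3 appears in no bag.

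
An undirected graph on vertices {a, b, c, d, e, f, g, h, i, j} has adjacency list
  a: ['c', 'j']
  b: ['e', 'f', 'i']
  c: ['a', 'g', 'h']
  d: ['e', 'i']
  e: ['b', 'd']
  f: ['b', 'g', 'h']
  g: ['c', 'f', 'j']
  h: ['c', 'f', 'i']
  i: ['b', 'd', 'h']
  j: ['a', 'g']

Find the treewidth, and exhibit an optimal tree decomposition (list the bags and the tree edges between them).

The largest bag has 3 vertices, giving width 2; this decomposition certifies tw(G) ≤ 2. The edges j–a–c–g–j form a cycle, so G is not a tree and its treewidth is at least 2. The upper and lower bounds meet at 2, so that is the treewidth.

Treewidth 2.
One such decomposition:
Bags: B1 = {a, g, j}  B2 = {a, c, g}  B3 = {c, f, g}  B4 = {c, f, h}  B5 = {b, f, h}  B6 = {b, h, i}  B7 = {b, e, i}  B8 = {d, e, i}
Tree: B1–B2, B2–B3, B3–B4, B4–B5, B5–B6, B6–B7, B7–B8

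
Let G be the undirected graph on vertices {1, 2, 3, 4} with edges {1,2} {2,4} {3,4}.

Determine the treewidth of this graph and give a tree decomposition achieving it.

The largest bag has 2 vertices, giving width 1; this decomposition certifies tw(G) ≤ 1. Since G has at least one edge (e.g. 2–4), it is not an edgeless graph, so tw(G) ≥ 1. Combining the bounds, tw(G) = 1.

Treewidth 1.
One such decomposition:
Bags: B1 = {2, 4}  B2 = {1, 2}  B3 = {3, 4}
Tree: B1–B2, B1–B3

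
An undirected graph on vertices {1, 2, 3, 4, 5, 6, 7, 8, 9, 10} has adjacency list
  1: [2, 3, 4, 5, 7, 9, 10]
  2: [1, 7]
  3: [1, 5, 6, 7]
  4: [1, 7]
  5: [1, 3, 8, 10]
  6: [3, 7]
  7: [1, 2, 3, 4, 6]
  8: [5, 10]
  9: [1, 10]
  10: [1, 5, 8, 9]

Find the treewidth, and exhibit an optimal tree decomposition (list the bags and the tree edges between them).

Treewidth 2.
One such decomposition:
Bags: B1 = {1, 3, 7}  B2 = {1, 4, 7}  B3 = {3, 6, 7}  B4 = {1, 2, 7}  B5 = {1, 3, 5}  B6 = {1, 5, 10}  B7 = {5, 8, 10}  B8 = {1, 9, 10}
Tree: B1–B2, B1–B3, B2–B4, B1–B5, B5–B6, B6–B7, B6–B8

Every bag has size at most 3, so the width is 3 − 1 = 2 and tw(G) ≤ 2. On the other hand G contains the 3-clique {5, 8, 10}. A clique must lie in a single bag of any decomposition, so no decomposition can have width below 2. Therefore the treewidth is 2.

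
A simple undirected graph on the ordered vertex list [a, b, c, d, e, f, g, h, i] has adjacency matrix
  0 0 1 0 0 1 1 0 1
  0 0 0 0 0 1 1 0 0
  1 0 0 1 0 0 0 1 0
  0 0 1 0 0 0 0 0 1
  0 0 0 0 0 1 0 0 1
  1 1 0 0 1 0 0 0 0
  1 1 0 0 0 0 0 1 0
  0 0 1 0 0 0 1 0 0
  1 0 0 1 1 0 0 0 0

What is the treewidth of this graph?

3

A width-3 tree decomposition is:
Bags: B1 = {c, d, g, h}  B2 = {a, c, d, g}  B3 = {a, d, g, i}  B4 = {a, b, g, i}  B5 = {a, b, f, i}  B6 = {b, e, f, i}
Tree: B1–B2, B2–B3, B3–B4, B4–B5, B5–B6
Every bag has size at most 4, so the width is 4 − 1 = 3 and tw(G) ≤ 3. For the lower bound: the 4 vertex sets {c,d,h}, {g}, {a}, {b,e,f,i} are disjoint, each induces a connected subgraph, and every pair is joined by at least one edge of G. Contracting each set to a single vertex therefore yields K_{4} as a minor, and since treewidth is minor-monotone, tw(G) ≥ tw(K_{4}) = 3. Combining the bounds, tw(G) = 3.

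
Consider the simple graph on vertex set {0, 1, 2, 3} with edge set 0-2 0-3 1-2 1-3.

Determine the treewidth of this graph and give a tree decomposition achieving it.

Treewidth 2.
One such decomposition:
Bags: B1 = {0, 1, 3}  B2 = {0, 1, 2}
Tree: B1–B2

Each bag holds 3 vertices, so the decomposition has width 2, which upper-bounds the treewidth. Since 1–3–0–2–1 is a cycle in G, G is not acyclic. Forests are exactly the graphs of treewidth ≤ 1, so tw(G) ≥ 2. Therefore the treewidth is 2.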